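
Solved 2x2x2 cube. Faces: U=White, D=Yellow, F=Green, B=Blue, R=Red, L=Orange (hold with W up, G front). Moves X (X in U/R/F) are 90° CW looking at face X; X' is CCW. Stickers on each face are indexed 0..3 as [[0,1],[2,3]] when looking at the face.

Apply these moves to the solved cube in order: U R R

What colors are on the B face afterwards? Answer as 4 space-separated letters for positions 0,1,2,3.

After move 1 (U): U=WWWW F=RRGG R=BBRR B=OOBB L=GGOO
After move 2 (R): R=RBRB U=WRWG F=RYGY D=YBYO B=WOWB
After move 3 (R): R=RRBB U=WYWY F=RBGO D=YWYW B=GORB
Query: B face = GORB

Answer: G O R B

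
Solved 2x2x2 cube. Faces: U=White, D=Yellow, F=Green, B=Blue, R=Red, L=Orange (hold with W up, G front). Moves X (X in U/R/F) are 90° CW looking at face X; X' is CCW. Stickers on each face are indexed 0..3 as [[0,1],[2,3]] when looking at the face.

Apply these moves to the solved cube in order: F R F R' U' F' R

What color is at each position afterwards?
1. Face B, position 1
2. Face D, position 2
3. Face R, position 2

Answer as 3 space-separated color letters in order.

Answer: R Y G

Derivation:
After move 1 (F): F=GGGG U=WWOO R=WRWR D=RRYY L=OYOY
After move 2 (R): R=WWRR U=WGOG F=GRGY D=RBYB B=OBWB
After move 3 (F): F=GGYR U=WGYY R=OWGR D=RWYB L=OROB
After move 4 (R'): R=WROG U=WWYO F=GGYY D=RGYR B=BBWB
After move 5 (U'): U=WOWY F=ORYY R=GGOG B=WRWB L=BBOB
After move 6 (F'): F=RYOY U=WOGO R=GGRG D=BBYR L=BYOW
After move 7 (R): R=RGGG U=WYGY F=RBOR D=BWYW B=OROB
Query 1: B[1] = R
Query 2: D[2] = Y
Query 3: R[2] = G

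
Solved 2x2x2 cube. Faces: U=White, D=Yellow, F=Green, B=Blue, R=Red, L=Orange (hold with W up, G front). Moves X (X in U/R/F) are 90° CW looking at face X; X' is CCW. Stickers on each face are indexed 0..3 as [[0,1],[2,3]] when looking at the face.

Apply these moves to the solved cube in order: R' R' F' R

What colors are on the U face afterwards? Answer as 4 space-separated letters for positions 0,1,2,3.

After move 1 (R'): R=RRRR U=WBWB F=GWGW D=YGYG B=YBYB
After move 2 (R'): R=RRRR U=WYWY F=GBGB D=YWYW B=GBGB
After move 3 (F'): F=BBGG U=WYRR R=WRYR D=OOYW L=OYOW
After move 4 (R): R=YWRR U=WBRG F=BOGW D=OGYG B=RBYB
Query: U face = WBRG

Answer: W B R G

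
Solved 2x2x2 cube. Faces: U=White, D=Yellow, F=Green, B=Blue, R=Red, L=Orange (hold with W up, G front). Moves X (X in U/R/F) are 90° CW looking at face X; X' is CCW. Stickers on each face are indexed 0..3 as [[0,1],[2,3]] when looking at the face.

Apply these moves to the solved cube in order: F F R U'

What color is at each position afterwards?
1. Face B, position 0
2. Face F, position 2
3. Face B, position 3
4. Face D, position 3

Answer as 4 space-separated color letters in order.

After move 1 (F): F=GGGG U=WWOO R=WRWR D=RRYY L=OYOY
After move 2 (F): F=GGGG U=WWYY R=OROR D=WWYY L=OROR
After move 3 (R): R=OORR U=WGYG F=GWGY D=WBYB B=YBWB
After move 4 (U'): U=GGWY F=ORGY R=GWRR B=OOWB L=YBOR
Query 1: B[0] = O
Query 2: F[2] = G
Query 3: B[3] = B
Query 4: D[3] = B

Answer: O G B B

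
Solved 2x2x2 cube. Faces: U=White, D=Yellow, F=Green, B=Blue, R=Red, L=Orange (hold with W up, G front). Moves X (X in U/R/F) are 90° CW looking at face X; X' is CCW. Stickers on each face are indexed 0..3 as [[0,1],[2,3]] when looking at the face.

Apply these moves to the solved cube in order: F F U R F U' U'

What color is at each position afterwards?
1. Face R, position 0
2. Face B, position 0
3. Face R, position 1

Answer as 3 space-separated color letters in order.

Answer: G G W

Derivation:
After move 1 (F): F=GGGG U=WWOO R=WRWR D=RRYY L=OYOY
After move 2 (F): F=GGGG U=WWYY R=OROR D=WWYY L=OROR
After move 3 (U): U=YWYW F=ORGG R=BBOR B=ORBB L=GGOR
After move 4 (R): R=OBRB U=YRYG F=OWGY D=WBYO B=WRWB
After move 5 (F): F=GOYW U=YRRG R=YBGB D=ROYO L=GWOB
After move 6 (U'): U=RGYR F=GWYW R=GOGB B=YBWB L=WROB
After move 7 (U'): U=GRRY F=WRYW R=GWGB B=GOWB L=YBOB
Query 1: R[0] = G
Query 2: B[0] = G
Query 3: R[1] = W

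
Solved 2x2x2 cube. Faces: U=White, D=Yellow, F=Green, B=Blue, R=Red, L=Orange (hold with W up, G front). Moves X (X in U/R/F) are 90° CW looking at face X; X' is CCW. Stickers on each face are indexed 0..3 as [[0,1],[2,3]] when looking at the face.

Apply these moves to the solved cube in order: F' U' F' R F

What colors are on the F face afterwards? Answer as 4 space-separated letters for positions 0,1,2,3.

After move 1 (F'): F=GGGG U=WWRR R=YRYR D=OOYY L=OWOW
After move 2 (U'): U=WRWR F=OWGG R=GGYR B=YRBB L=BBOW
After move 3 (F'): F=WGOG U=WRGY R=OGOR D=BWYY L=BROW
After move 4 (R): R=OORG U=WGGG F=WWOY D=BBYY B=YRRB
After move 5 (F): F=OWYW U=WGWR R=GOGG D=ROYY L=BBOB
Query: F face = OWYW

Answer: O W Y W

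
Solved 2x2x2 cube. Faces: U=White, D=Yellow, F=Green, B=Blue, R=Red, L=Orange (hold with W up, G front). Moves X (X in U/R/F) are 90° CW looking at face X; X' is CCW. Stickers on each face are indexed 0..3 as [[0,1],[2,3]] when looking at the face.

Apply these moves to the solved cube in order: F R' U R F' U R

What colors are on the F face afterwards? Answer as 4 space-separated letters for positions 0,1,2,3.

After move 1 (F): F=GGGG U=WWOO R=WRWR D=RRYY L=OYOY
After move 2 (R'): R=RRWW U=WBOB F=GWGO D=RGYG B=YBRB
After move 3 (U): U=OWBB F=RRGO R=YBWW B=OYRB L=GWOY
After move 4 (R): R=WYWB U=ORBO F=RGGG D=RRYO B=BYWB
After move 5 (F'): F=GGRG U=ORWW R=RYRB D=WYYO L=GOOB
After move 6 (U): U=WOWR F=RYRG R=BYRB B=GOWB L=GGOB
After move 7 (R): R=RBBY U=WYWG F=RYRO D=WWYG B=ROOB
Query: F face = RYRO

Answer: R Y R O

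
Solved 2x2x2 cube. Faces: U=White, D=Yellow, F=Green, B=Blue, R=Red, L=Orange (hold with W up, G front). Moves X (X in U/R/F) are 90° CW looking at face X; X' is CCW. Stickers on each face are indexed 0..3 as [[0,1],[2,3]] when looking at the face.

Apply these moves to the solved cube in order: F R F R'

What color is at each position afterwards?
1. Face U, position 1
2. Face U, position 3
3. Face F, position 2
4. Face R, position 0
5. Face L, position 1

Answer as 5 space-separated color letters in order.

Answer: W O Y W R

Derivation:
After move 1 (F): F=GGGG U=WWOO R=WRWR D=RRYY L=OYOY
After move 2 (R): R=WWRR U=WGOG F=GRGY D=RBYB B=OBWB
After move 3 (F): F=GGYR U=WGYY R=OWGR D=RWYB L=OROB
After move 4 (R'): R=WROG U=WWYO F=GGYY D=RGYR B=BBWB
Query 1: U[1] = W
Query 2: U[3] = O
Query 3: F[2] = Y
Query 4: R[0] = W
Query 5: L[1] = R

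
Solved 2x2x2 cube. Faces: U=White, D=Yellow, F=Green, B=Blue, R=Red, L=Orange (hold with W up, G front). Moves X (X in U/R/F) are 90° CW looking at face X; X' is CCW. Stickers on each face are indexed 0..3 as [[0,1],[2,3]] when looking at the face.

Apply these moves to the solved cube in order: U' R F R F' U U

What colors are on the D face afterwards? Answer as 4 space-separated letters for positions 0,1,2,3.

Answer: Y B Y W

Derivation:
After move 1 (U'): U=WWWW F=OOGG R=GGRR B=RRBB L=BBOO
After move 2 (R): R=RGRG U=WOWG F=OYGY D=YBYR B=WRWB
After move 3 (F): F=GOYY U=WOOB R=WGGG D=RRYR L=BYOB
After move 4 (R): R=GWGG U=WOOY F=GRYR D=RWYW B=BROB
After move 5 (F'): F=RRGY U=WOGG R=WWRG D=YBYW L=BYOO
After move 6 (U): U=GWGO F=WWGY R=BRRG B=BYOB L=RROO
After move 7 (U): U=GGOW F=BRGY R=BYRG B=RROB L=WWOO
Query: D face = YBYW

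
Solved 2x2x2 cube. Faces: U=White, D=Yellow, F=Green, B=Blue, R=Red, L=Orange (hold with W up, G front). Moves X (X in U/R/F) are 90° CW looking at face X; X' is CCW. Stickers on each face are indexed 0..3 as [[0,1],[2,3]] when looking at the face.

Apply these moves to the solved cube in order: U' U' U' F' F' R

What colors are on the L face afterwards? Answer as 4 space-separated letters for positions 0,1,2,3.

After move 1 (U'): U=WWWW F=OOGG R=GGRR B=RRBB L=BBOO
After move 2 (U'): U=WWWW F=BBGG R=OORR B=GGBB L=RROO
After move 3 (U'): U=WWWW F=RRGG R=BBRR B=OOBB L=GGOO
After move 4 (F'): F=RGRG U=WWBR R=YBYR D=GOYY L=GWOW
After move 5 (F'): F=GGRR U=WWYY R=OBGR D=WWYY L=GROB
After move 6 (R): R=GORB U=WGYR F=GWRY D=WBYO B=YOWB
Query: L face = GROB

Answer: G R O B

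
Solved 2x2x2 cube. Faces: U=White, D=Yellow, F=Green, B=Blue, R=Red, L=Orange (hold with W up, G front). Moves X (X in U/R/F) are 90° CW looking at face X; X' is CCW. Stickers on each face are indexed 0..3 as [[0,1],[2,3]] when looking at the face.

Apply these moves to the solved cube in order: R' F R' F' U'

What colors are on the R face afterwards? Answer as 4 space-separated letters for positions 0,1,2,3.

Answer: B O R B

Derivation:
After move 1 (R'): R=RRRR U=WBWB F=GWGW D=YGYG B=YBYB
After move 2 (F): F=GGWW U=WBOO R=WRBR D=RRYG L=OYOG
After move 3 (R'): R=RRWB U=WYOY F=GBWO D=RGYW B=GBRB
After move 4 (F'): F=BOGW U=WYRW R=GRRB D=YGYW L=OYOO
After move 5 (U'): U=YWWR F=OYGW R=BORB B=GRRB L=GBOO
Query: R face = BORB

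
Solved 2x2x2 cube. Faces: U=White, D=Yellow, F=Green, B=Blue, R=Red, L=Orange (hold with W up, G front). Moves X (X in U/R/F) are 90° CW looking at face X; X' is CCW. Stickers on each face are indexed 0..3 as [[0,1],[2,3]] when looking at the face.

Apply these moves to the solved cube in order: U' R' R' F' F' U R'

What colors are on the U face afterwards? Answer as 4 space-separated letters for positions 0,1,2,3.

Answer: W O Y B

Derivation:
After move 1 (U'): U=WWWW F=OOGG R=GGRR B=RRBB L=BBOO
After move 2 (R'): R=GRGR U=WBWR F=OWGW D=YOYG B=YRYB
After move 3 (R'): R=RRGG U=WYWY F=OBGR D=YWYW B=GROB
After move 4 (F'): F=BROG U=WYRG R=WRYG D=BOYW L=BYOW
After move 5 (F'): F=RGBO U=WYWY R=ORBG D=YWYW L=BGOR
After move 6 (U): U=WWYY F=ORBO R=GRBG B=BGOB L=RGOR
After move 7 (R'): R=RGGB U=WOYB F=OWBY D=YRYO B=WGWB
Query: U face = WOYB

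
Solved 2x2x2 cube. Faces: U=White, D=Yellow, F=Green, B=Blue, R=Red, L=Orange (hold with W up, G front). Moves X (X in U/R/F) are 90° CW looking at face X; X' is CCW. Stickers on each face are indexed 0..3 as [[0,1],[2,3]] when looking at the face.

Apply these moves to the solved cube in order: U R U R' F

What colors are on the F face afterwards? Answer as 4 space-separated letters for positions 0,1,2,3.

After move 1 (U): U=WWWW F=RRGG R=BBRR B=OOBB L=GGOO
After move 2 (R): R=RBRB U=WRWG F=RYGY D=YBYO B=WOWB
After move 3 (U): U=WWGR F=RBGY R=WORB B=GGWB L=RYOO
After move 4 (R'): R=OBWR U=WWGG F=RWGR D=YBYY B=OGBB
After move 5 (F): F=GRRW U=WWOY R=GBGR D=WOYY L=RYOB
Query: F face = GRRW

Answer: G R R W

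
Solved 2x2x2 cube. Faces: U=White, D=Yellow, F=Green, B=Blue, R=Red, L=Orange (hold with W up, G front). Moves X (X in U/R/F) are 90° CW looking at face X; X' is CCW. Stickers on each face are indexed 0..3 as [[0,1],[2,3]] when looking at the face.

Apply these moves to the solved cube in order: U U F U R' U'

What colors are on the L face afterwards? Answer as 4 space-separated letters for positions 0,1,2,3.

After move 1 (U): U=WWWW F=RRGG R=BBRR B=OOBB L=GGOO
After move 2 (U): U=WWWW F=BBGG R=OORR B=GGBB L=RROO
After move 3 (F): F=GBGB U=WWOR R=WOWR D=ROYY L=RYOY
After move 4 (U): U=OWRW F=WOGB R=GGWR B=RYBB L=GBOY
After move 5 (R'): R=GRGW U=OBRR F=WWGW D=ROYB B=YYOB
After move 6 (U'): U=BROR F=GBGW R=WWGW B=GROB L=YYOY
Query: L face = YYOY

Answer: Y Y O Y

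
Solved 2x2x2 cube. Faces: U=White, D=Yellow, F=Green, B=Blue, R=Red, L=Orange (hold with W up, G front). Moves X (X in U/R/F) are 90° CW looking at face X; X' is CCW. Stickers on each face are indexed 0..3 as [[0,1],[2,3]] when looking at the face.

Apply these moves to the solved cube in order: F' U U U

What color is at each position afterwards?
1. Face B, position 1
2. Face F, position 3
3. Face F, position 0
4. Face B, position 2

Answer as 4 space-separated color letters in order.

After move 1 (F'): F=GGGG U=WWRR R=YRYR D=OOYY L=OWOW
After move 2 (U): U=RWRW F=YRGG R=BBYR B=OWBB L=GGOW
After move 3 (U): U=RRWW F=BBGG R=OWYR B=GGBB L=YROW
After move 4 (U): U=WRWR F=OWGG R=GGYR B=YRBB L=BBOW
Query 1: B[1] = R
Query 2: F[3] = G
Query 3: F[0] = O
Query 4: B[2] = B

Answer: R G O B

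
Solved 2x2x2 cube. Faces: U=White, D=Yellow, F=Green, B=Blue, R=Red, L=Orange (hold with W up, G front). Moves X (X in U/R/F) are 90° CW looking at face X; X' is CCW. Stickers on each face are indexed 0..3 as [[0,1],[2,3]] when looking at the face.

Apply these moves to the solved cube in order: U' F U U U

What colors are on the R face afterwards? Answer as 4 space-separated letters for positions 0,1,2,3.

After move 1 (U'): U=WWWW F=OOGG R=GGRR B=RRBB L=BBOO
After move 2 (F): F=GOGO U=WWOB R=WGWR D=RGYY L=BYOY
After move 3 (U): U=OWBW F=WGGO R=RRWR B=BYBB L=GOOY
After move 4 (U): U=BOWW F=RRGO R=BYWR B=GOBB L=WGOY
After move 5 (U): U=WBWO F=BYGO R=GOWR B=WGBB L=RROY
Query: R face = GOWR

Answer: G O W R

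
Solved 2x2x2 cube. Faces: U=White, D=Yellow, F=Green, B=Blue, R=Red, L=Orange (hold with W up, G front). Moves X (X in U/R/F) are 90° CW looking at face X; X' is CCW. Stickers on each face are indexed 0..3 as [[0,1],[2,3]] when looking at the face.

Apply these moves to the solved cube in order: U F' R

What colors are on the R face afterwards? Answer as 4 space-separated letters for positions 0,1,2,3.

After move 1 (U): U=WWWW F=RRGG R=BBRR B=OOBB L=GGOO
After move 2 (F'): F=RGRG U=WWBR R=YBYR D=GOYY L=GWOW
After move 3 (R): R=YYRB U=WGBG F=RORY D=GBYO B=ROWB
Query: R face = YYRB

Answer: Y Y R B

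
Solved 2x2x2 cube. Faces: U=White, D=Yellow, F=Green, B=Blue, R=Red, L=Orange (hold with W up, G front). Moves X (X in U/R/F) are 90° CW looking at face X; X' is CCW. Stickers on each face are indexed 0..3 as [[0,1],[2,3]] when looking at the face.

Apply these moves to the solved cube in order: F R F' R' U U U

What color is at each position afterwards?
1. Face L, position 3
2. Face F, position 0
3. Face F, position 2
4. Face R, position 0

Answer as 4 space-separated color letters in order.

Answer: O O G R

Derivation:
After move 1 (F): F=GGGG U=WWOO R=WRWR D=RRYY L=OYOY
After move 2 (R): R=WWRR U=WGOG F=GRGY D=RBYB B=OBWB
After move 3 (F'): F=RYGG U=WGWR R=BWRR D=YYYB L=OGOO
After move 4 (R'): R=WRBR U=WWWO F=RGGR D=YYYG B=BBYB
After move 5 (U): U=WWOW F=WRGR R=BBBR B=OGYB L=RGOO
After move 6 (U): U=OWWW F=BBGR R=OGBR B=RGYB L=WROO
After move 7 (U): U=WOWW F=OGGR R=RGBR B=WRYB L=BBOO
Query 1: L[3] = O
Query 2: F[0] = O
Query 3: F[2] = G
Query 4: R[0] = R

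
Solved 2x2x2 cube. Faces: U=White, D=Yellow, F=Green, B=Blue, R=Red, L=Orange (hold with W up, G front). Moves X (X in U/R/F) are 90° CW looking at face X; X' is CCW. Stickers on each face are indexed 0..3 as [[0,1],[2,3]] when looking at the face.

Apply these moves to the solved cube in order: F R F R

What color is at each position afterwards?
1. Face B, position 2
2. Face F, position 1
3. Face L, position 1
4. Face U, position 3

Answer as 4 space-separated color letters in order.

Answer: G W R R

Derivation:
After move 1 (F): F=GGGG U=WWOO R=WRWR D=RRYY L=OYOY
After move 2 (R): R=WWRR U=WGOG F=GRGY D=RBYB B=OBWB
After move 3 (F): F=GGYR U=WGYY R=OWGR D=RWYB L=OROB
After move 4 (R): R=GORW U=WGYR F=GWYB D=RWYO B=YBGB
Query 1: B[2] = G
Query 2: F[1] = W
Query 3: L[1] = R
Query 4: U[3] = R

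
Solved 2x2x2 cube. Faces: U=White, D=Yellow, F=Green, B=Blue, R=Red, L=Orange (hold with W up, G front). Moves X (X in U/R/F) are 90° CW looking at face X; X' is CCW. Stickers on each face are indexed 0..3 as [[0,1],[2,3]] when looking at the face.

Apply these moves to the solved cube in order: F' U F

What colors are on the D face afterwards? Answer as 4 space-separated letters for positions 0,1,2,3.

After move 1 (F'): F=GGGG U=WWRR R=YRYR D=OOYY L=OWOW
After move 2 (U): U=RWRW F=YRGG R=BBYR B=OWBB L=GGOW
After move 3 (F): F=GYGR U=RWWG R=RBWR D=YBYY L=GOOO
Query: D face = YBYY

Answer: Y B Y Y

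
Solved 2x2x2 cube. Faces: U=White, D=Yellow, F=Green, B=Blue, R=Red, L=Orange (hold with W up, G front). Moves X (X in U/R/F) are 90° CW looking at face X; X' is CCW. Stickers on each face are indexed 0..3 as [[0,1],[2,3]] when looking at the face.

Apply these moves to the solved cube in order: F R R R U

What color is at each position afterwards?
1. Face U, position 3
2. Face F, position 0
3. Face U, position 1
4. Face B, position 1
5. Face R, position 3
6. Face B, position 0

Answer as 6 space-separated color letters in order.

After move 1 (F): F=GGGG U=WWOO R=WRWR D=RRYY L=OYOY
After move 2 (R): R=WWRR U=WGOG F=GRGY D=RBYB B=OBWB
After move 3 (R): R=RWRW U=WROY F=GBGB D=RWYO B=GBGB
After move 4 (R): R=RRWW U=WBOB F=GWGO D=RGYG B=YBRB
After move 5 (U): U=OWBB F=RRGO R=YBWW B=OYRB L=GWOY
Query 1: U[3] = B
Query 2: F[0] = R
Query 3: U[1] = W
Query 4: B[1] = Y
Query 5: R[3] = W
Query 6: B[0] = O

Answer: B R W Y W O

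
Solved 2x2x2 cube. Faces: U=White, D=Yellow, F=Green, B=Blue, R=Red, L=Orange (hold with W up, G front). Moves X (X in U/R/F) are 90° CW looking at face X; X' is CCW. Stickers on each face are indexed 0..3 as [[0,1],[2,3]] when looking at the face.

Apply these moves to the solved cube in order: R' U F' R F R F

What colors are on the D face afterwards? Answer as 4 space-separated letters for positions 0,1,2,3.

After move 1 (R'): R=RRRR U=WBWB F=GWGW D=YGYG B=YBYB
After move 2 (U): U=WWBB F=RRGW R=YBRR B=OOYB L=GWOO
After move 3 (F'): F=RWRG U=WWYR R=GBYR D=WOYG L=GBOB
After move 4 (R): R=YGRB U=WWYG F=RORG D=WYYO B=ROWB
After move 5 (F): F=RRGO U=WWBB R=YGGB D=RYYO L=GWOY
After move 6 (R): R=GYBG U=WRBO F=RYGO D=RWYR B=BOWB
After move 7 (F): F=GROY U=WRYW R=BYOG D=BGYR L=GROW
Query: D face = BGYR

Answer: B G Y R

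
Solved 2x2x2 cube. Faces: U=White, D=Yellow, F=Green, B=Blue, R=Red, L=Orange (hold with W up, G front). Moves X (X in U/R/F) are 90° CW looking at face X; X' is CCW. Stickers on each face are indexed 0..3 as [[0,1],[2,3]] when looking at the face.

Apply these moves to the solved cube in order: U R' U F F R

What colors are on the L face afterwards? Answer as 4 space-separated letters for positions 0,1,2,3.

After move 1 (U): U=WWWW F=RRGG R=BBRR B=OOBB L=GGOO
After move 2 (R'): R=BRBR U=WBWO F=RWGW D=YRYG B=YOYB
After move 3 (U): U=WWOB F=BRGW R=YOBR B=GGYB L=RWOO
After move 4 (F): F=GBWR U=WWOW R=OOBR D=BYYG L=RYOR
After move 5 (F): F=WGRB U=WWRY R=OOWR D=BOYG L=RBOY
After move 6 (R): R=WORO U=WGRB F=WORG D=BYYG B=YGWB
Query: L face = RBOY

Answer: R B O Y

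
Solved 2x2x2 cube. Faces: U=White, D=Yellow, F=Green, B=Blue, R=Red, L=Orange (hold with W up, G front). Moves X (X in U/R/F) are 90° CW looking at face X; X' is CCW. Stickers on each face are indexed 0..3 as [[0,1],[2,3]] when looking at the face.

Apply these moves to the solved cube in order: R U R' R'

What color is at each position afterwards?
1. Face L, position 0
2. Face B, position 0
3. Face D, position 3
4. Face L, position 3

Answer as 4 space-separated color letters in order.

Answer: G Y G O

Derivation:
After move 1 (R): R=RRRR U=WGWG F=GYGY D=YBYB B=WBWB
After move 2 (U): U=WWGG F=RRGY R=WBRR B=OOWB L=GYOO
After move 3 (R'): R=BRWR U=WWGO F=RWGG D=YRYY B=BOBB
After move 4 (R'): R=RRBW U=WBGB F=RWGO D=YWYG B=YORB
Query 1: L[0] = G
Query 2: B[0] = Y
Query 3: D[3] = G
Query 4: L[3] = O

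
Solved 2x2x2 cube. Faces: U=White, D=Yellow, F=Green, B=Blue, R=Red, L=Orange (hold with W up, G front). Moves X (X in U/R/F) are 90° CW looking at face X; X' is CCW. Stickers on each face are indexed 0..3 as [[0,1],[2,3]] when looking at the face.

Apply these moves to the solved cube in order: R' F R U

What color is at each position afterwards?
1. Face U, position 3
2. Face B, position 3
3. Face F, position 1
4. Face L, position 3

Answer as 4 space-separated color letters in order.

Answer: G B W G

Derivation:
After move 1 (R'): R=RRRR U=WBWB F=GWGW D=YGYG B=YBYB
After move 2 (F): F=GGWW U=WBOO R=WRBR D=RRYG L=OYOG
After move 3 (R): R=BWRR U=WGOW F=GRWG D=RYYY B=OBBB
After move 4 (U): U=OWWG F=BWWG R=OBRR B=OYBB L=GROG
Query 1: U[3] = G
Query 2: B[3] = B
Query 3: F[1] = W
Query 4: L[3] = G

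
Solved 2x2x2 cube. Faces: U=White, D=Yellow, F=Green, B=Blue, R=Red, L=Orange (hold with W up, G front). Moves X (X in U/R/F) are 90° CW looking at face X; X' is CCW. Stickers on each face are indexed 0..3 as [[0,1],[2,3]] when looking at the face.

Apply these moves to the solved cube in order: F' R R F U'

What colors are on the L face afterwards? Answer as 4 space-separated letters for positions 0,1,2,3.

Answer: G B O W

Derivation:
After move 1 (F'): F=GGGG U=WWRR R=YRYR D=OOYY L=OWOW
After move 2 (R): R=YYRR U=WGRG F=GOGY D=OBYB B=RBWB
After move 3 (R): R=RYRY U=WORY F=GBGB D=OWYR B=GBGB
After move 4 (F): F=GGBB U=WOWW R=RYYY D=RRYR L=OOOW
After move 5 (U'): U=OWWW F=OOBB R=GGYY B=RYGB L=GBOW
Query: L face = GBOW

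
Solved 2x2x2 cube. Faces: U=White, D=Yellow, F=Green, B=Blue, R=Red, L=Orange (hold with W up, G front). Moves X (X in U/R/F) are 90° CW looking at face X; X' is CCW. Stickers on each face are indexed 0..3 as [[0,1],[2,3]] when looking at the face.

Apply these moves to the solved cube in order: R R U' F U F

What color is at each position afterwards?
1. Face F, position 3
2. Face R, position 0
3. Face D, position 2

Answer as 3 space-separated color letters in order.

Answer: B B Y

Derivation:
After move 1 (R): R=RRRR U=WGWG F=GYGY D=YBYB B=WBWB
After move 2 (R): R=RRRR U=WYWY F=GBGB D=YWYW B=GBGB
After move 3 (U'): U=YYWW F=OOGB R=GBRR B=RRGB L=GBOO
After move 4 (F): F=GOBO U=YYOB R=WBWR D=RGYW L=GYOW
After move 5 (U): U=OYBY F=WBBO R=RRWR B=GYGB L=GOOW
After move 6 (F): F=BWOB U=OYWO R=BRYR D=WRYW L=GROG
Query 1: F[3] = B
Query 2: R[0] = B
Query 3: D[2] = Y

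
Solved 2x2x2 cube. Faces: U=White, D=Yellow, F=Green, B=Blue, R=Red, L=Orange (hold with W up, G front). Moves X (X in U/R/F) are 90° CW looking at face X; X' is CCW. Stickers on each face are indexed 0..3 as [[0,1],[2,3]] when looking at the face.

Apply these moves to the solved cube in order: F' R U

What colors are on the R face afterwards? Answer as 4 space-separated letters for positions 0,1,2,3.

After move 1 (F'): F=GGGG U=WWRR R=YRYR D=OOYY L=OWOW
After move 2 (R): R=YYRR U=WGRG F=GOGY D=OBYB B=RBWB
After move 3 (U): U=RWGG F=YYGY R=RBRR B=OWWB L=GOOW
Query: R face = RBRR

Answer: R B R R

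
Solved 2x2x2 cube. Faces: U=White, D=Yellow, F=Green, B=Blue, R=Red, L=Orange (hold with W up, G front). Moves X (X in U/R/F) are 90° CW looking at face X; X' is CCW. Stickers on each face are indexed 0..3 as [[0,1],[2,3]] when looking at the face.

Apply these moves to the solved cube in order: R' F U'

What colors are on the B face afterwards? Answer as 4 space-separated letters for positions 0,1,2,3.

Answer: W R Y B

Derivation:
After move 1 (R'): R=RRRR U=WBWB F=GWGW D=YGYG B=YBYB
After move 2 (F): F=GGWW U=WBOO R=WRBR D=RRYG L=OYOG
After move 3 (U'): U=BOWO F=OYWW R=GGBR B=WRYB L=YBOG
Query: B face = WRYB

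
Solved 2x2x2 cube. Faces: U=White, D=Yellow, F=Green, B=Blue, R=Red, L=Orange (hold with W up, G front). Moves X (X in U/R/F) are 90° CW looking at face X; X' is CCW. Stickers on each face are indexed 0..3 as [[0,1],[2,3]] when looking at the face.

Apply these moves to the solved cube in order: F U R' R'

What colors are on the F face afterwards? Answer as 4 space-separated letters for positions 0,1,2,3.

Answer: W B G O

Derivation:
After move 1 (F): F=GGGG U=WWOO R=WRWR D=RRYY L=OYOY
After move 2 (U): U=OWOW F=WRGG R=BBWR B=OYBB L=GGOY
After move 3 (R'): R=BRBW U=OBOO F=WWGW D=RRYG B=YYRB
After move 4 (R'): R=RWBB U=OROY F=WBGO D=RWYW B=GYRB
Query: F face = WBGO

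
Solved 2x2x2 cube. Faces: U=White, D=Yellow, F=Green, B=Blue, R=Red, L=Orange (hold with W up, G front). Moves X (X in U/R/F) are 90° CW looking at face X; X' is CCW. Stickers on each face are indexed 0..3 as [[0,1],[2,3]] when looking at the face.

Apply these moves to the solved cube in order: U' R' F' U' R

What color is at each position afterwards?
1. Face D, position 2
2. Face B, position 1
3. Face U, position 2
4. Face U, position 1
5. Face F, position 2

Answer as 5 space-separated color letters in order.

Answer: Y R W R O

Derivation:
After move 1 (U'): U=WWWW F=OOGG R=GGRR B=RRBB L=BBOO
After move 2 (R'): R=GRGR U=WBWR F=OWGW D=YOYG B=YRYB
After move 3 (F'): F=WWOG U=WBGG R=ORYR D=BOYG L=BROW
After move 4 (U'): U=BGWG F=BROG R=WWYR B=ORYB L=YROW
After move 5 (R): R=YWRW U=BRWG F=BOOG D=BYYO B=GRGB
Query 1: D[2] = Y
Query 2: B[1] = R
Query 3: U[2] = W
Query 4: U[1] = R
Query 5: F[2] = O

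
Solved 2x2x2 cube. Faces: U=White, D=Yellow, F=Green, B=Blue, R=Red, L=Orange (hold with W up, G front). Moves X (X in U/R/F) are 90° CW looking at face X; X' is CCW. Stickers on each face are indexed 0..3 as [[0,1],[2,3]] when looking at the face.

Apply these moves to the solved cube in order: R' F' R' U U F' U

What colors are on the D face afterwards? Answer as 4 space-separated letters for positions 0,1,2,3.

Answer: R W Y G

Derivation:
After move 1 (R'): R=RRRR U=WBWB F=GWGW D=YGYG B=YBYB
After move 2 (F'): F=WWGG U=WBRR R=GRYR D=OOYG L=OBOW
After move 3 (R'): R=RRGY U=WYRY F=WBGR D=OWYG B=GBOB
After move 4 (U): U=RWYY F=RRGR R=GBGY B=OBOB L=WBOW
After move 5 (U): U=YRYW F=GBGR R=OBGY B=WBOB L=RROW
After move 6 (F'): F=BRGG U=YROG R=WBOY D=RWYG L=RWOY
After move 7 (U): U=OYGR F=WBGG R=WBOY B=RWOB L=BROY
Query: D face = RWYG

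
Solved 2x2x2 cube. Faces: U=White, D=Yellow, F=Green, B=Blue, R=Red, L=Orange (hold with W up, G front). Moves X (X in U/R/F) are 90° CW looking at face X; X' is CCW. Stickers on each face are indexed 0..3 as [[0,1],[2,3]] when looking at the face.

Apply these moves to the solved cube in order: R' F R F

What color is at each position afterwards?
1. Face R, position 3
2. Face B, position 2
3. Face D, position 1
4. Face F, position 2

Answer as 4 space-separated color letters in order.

Answer: R B B G

Derivation:
After move 1 (R'): R=RRRR U=WBWB F=GWGW D=YGYG B=YBYB
After move 2 (F): F=GGWW U=WBOO R=WRBR D=RRYG L=OYOG
After move 3 (R): R=BWRR U=WGOW F=GRWG D=RYYY B=OBBB
After move 4 (F): F=WGGR U=WGGY R=OWWR D=RBYY L=OROY
Query 1: R[3] = R
Query 2: B[2] = B
Query 3: D[1] = B
Query 4: F[2] = G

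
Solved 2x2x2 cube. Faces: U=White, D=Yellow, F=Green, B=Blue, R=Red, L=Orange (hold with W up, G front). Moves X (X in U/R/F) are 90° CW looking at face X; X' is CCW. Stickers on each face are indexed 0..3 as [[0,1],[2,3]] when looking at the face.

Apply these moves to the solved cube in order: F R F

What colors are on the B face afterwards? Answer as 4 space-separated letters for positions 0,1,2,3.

Answer: O B W B

Derivation:
After move 1 (F): F=GGGG U=WWOO R=WRWR D=RRYY L=OYOY
After move 2 (R): R=WWRR U=WGOG F=GRGY D=RBYB B=OBWB
After move 3 (F): F=GGYR U=WGYY R=OWGR D=RWYB L=OROB
Query: B face = OBWB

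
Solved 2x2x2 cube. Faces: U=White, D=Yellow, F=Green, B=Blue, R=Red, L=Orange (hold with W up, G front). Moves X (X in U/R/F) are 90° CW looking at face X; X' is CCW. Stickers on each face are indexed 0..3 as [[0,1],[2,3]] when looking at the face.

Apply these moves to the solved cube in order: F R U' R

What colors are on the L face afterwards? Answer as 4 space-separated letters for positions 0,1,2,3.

After move 1 (F): F=GGGG U=WWOO R=WRWR D=RRYY L=OYOY
After move 2 (R): R=WWRR U=WGOG F=GRGY D=RBYB B=OBWB
After move 3 (U'): U=GGWO F=OYGY R=GRRR B=WWWB L=OBOY
After move 4 (R): R=RGRR U=GYWY F=OBGB D=RWYW B=OWGB
Query: L face = OBOY

Answer: O B O Y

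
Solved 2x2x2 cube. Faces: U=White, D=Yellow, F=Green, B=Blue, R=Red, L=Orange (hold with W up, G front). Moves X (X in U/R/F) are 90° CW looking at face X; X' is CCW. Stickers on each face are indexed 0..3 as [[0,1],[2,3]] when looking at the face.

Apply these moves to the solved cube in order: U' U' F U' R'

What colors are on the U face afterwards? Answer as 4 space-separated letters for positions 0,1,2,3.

Answer: W B W W

Derivation:
After move 1 (U'): U=WWWW F=OOGG R=GGRR B=RRBB L=BBOO
After move 2 (U'): U=WWWW F=BBGG R=OORR B=GGBB L=RROO
After move 3 (F): F=GBGB U=WWOR R=WOWR D=ROYY L=RYOY
After move 4 (U'): U=WRWO F=RYGB R=GBWR B=WOBB L=GGOY
After move 5 (R'): R=BRGW U=WBWW F=RRGO D=RYYB B=YOOB
Query: U face = WBWW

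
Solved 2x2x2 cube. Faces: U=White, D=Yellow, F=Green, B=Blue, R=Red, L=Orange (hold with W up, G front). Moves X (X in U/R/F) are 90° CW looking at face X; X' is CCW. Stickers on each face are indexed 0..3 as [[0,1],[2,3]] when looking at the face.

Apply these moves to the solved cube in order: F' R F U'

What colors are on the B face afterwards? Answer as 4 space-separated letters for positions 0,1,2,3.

After move 1 (F'): F=GGGG U=WWRR R=YRYR D=OOYY L=OWOW
After move 2 (R): R=YYRR U=WGRG F=GOGY D=OBYB B=RBWB
After move 3 (F): F=GGYO U=WGWW R=RYGR D=RYYB L=OOOB
After move 4 (U'): U=GWWW F=OOYO R=GGGR B=RYWB L=RBOB
Query: B face = RYWB

Answer: R Y W B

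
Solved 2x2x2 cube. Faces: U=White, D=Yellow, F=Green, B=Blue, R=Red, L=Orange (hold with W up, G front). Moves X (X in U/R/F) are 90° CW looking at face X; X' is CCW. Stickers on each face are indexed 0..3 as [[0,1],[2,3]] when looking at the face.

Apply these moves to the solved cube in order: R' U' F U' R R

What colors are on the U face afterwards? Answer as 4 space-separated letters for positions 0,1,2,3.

After move 1 (R'): R=RRRR U=WBWB F=GWGW D=YGYG B=YBYB
After move 2 (U'): U=BBWW F=OOGW R=GWRR B=RRYB L=YBOO
After move 3 (F): F=GOWO U=BBOB R=WWWR D=RGYG L=YYOG
After move 4 (U'): U=BBBO F=YYWO R=GOWR B=WWYB L=RROG
After move 5 (R): R=WGRO U=BYBO F=YGWG D=RYYW B=OWBB
After move 6 (R): R=RWOG U=BGBG F=YYWW D=RBYO B=OWYB
Query: U face = BGBG

Answer: B G B G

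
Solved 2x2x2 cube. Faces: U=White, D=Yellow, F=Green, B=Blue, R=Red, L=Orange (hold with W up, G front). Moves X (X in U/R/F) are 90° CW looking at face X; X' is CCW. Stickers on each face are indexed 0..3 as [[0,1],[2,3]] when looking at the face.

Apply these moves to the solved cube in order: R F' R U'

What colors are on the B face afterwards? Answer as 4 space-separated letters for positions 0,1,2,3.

After move 1 (R): R=RRRR U=WGWG F=GYGY D=YBYB B=WBWB
After move 2 (F'): F=YYGG U=WGRR R=BRYR D=OOYB L=OGOW
After move 3 (R): R=YBRR U=WYRG F=YOGB D=OWYW B=RBGB
After move 4 (U'): U=YGWR F=OGGB R=YORR B=YBGB L=RBOW
Query: B face = YBGB

Answer: Y B G B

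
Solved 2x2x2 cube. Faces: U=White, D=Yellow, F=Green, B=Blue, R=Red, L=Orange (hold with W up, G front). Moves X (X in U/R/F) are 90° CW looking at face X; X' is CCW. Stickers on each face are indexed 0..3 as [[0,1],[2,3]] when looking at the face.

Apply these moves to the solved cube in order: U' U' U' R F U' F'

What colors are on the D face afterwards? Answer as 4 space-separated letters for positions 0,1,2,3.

Answer: O B Y O

Derivation:
After move 1 (U'): U=WWWW F=OOGG R=GGRR B=RRBB L=BBOO
After move 2 (U'): U=WWWW F=BBGG R=OORR B=GGBB L=RROO
After move 3 (U'): U=WWWW F=RRGG R=BBRR B=OOBB L=GGOO
After move 4 (R): R=RBRB U=WRWG F=RYGY D=YBYO B=WOWB
After move 5 (F): F=GRYY U=WROG R=WBGB D=RRYO L=GYOB
After move 6 (U'): U=RGWO F=GYYY R=GRGB B=WBWB L=WOOB
After move 7 (F'): F=YYGY U=RGGG R=RRRB D=OBYO L=WOOW
Query: D face = OBYO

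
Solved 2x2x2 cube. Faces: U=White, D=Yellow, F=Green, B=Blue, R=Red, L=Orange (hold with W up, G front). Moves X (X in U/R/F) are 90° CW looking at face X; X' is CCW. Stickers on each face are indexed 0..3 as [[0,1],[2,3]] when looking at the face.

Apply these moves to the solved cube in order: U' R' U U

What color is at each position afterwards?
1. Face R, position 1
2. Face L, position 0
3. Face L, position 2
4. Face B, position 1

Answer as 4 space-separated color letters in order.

After move 1 (U'): U=WWWW F=OOGG R=GGRR B=RRBB L=BBOO
After move 2 (R'): R=GRGR U=WBWR F=OWGW D=YOYG B=YRYB
After move 3 (U): U=WWRB F=GRGW R=YRGR B=BBYB L=OWOO
After move 4 (U): U=RWBW F=YRGW R=BBGR B=OWYB L=GROO
Query 1: R[1] = B
Query 2: L[0] = G
Query 3: L[2] = O
Query 4: B[1] = W

Answer: B G O W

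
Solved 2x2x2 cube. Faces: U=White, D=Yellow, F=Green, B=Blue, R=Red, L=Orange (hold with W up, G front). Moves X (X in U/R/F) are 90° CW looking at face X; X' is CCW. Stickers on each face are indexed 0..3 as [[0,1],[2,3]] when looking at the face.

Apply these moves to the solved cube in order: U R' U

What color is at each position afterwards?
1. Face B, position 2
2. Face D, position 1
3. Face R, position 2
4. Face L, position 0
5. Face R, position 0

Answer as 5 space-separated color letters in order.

After move 1 (U): U=WWWW F=RRGG R=BBRR B=OOBB L=GGOO
After move 2 (R'): R=BRBR U=WBWO F=RWGW D=YRYG B=YOYB
After move 3 (U): U=WWOB F=BRGW R=YOBR B=GGYB L=RWOO
Query 1: B[2] = Y
Query 2: D[1] = R
Query 3: R[2] = B
Query 4: L[0] = R
Query 5: R[0] = Y

Answer: Y R B R Y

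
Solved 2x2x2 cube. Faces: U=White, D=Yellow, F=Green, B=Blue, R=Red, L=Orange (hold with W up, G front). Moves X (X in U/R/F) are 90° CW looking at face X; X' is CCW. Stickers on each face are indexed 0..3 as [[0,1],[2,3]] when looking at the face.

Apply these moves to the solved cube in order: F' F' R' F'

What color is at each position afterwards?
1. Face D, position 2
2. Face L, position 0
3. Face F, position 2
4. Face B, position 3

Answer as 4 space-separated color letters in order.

After move 1 (F'): F=GGGG U=WWRR R=YRYR D=OOYY L=OWOW
After move 2 (F'): F=GGGG U=WWYY R=OROR D=WWYY L=OROR
After move 3 (R'): R=RROO U=WBYB F=GWGY D=WGYG B=YBWB
After move 4 (F'): F=WYGG U=WBRO R=GRWO D=RRYG L=OBOY
Query 1: D[2] = Y
Query 2: L[0] = O
Query 3: F[2] = G
Query 4: B[3] = B

Answer: Y O G B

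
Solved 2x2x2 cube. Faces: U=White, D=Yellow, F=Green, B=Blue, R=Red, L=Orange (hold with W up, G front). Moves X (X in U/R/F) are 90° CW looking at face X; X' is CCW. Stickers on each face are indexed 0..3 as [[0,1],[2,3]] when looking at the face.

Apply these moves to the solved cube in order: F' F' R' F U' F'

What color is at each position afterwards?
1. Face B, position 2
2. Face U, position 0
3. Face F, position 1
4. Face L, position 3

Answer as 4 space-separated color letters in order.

Answer: W B W W

Derivation:
After move 1 (F'): F=GGGG U=WWRR R=YRYR D=OOYY L=OWOW
After move 2 (F'): F=GGGG U=WWYY R=OROR D=WWYY L=OROR
After move 3 (R'): R=RROO U=WBYB F=GWGY D=WGYG B=YBWB
After move 4 (F): F=GGYW U=WBRR R=YRBO D=ORYG L=OWOG
After move 5 (U'): U=BRWR F=OWYW R=GGBO B=YRWB L=YBOG
After move 6 (F'): F=WWOY U=BRGB R=RGOO D=BGYG L=YROW
Query 1: B[2] = W
Query 2: U[0] = B
Query 3: F[1] = W
Query 4: L[3] = W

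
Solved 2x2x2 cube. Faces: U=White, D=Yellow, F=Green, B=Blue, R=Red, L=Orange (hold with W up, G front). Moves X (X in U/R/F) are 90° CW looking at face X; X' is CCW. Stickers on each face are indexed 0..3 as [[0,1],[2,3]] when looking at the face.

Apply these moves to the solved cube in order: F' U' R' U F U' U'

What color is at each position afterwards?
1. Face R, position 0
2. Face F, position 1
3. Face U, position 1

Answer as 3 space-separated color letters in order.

After move 1 (F'): F=GGGG U=WWRR R=YRYR D=OOYY L=OWOW
After move 2 (U'): U=WRWR F=OWGG R=GGYR B=YRBB L=BBOW
After move 3 (R'): R=GRGY U=WBWY F=ORGR D=OWYG B=YROB
After move 4 (U): U=WWYB F=GRGR R=YRGY B=BBOB L=OROW
After move 5 (F): F=GGRR U=WWWR R=YRBY D=GYYG L=OOOW
After move 6 (U'): U=WRWW F=OORR R=GGBY B=YROB L=BBOW
After move 7 (U'): U=RWWW F=BBRR R=OOBY B=GGOB L=YROW
Query 1: R[0] = O
Query 2: F[1] = B
Query 3: U[1] = W

Answer: O B W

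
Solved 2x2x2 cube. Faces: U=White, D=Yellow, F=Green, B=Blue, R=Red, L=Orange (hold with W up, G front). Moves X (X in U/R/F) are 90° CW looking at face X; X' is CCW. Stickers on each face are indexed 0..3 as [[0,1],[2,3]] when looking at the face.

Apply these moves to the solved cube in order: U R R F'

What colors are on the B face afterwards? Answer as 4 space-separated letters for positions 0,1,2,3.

After move 1 (U): U=WWWW F=RRGG R=BBRR B=OOBB L=GGOO
After move 2 (R): R=RBRB U=WRWG F=RYGY D=YBYO B=WOWB
After move 3 (R): R=RRBB U=WYWY F=RBGO D=YWYW B=GORB
After move 4 (F'): F=BORG U=WYRB R=WRYB D=GOYW L=GYOW
Query: B face = GORB

Answer: G O R B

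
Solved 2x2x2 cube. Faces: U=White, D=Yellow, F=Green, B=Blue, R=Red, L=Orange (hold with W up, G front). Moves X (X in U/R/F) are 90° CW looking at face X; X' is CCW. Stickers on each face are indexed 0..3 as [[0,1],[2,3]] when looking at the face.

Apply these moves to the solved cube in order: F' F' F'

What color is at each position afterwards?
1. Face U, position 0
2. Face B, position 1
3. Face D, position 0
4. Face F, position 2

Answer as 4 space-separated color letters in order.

Answer: W B R G

Derivation:
After move 1 (F'): F=GGGG U=WWRR R=YRYR D=OOYY L=OWOW
After move 2 (F'): F=GGGG U=WWYY R=OROR D=WWYY L=OROR
After move 3 (F'): F=GGGG U=WWOO R=WRWR D=RRYY L=OYOY
Query 1: U[0] = W
Query 2: B[1] = B
Query 3: D[0] = R
Query 4: F[2] = G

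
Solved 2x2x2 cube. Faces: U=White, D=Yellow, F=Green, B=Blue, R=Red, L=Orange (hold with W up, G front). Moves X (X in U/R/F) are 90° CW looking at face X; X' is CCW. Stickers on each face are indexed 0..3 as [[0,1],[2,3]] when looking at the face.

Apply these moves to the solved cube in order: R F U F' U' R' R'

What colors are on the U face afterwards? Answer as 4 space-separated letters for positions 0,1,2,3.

After move 1 (R): R=RRRR U=WGWG F=GYGY D=YBYB B=WBWB
After move 2 (F): F=GGYY U=WGOO R=WRGR D=RRYB L=OYOB
After move 3 (U): U=OWOG F=WRYY R=WBGR B=OYWB L=GGOB
After move 4 (F'): F=RYWY U=OWWG R=RBRR D=GBYB L=GGOO
After move 5 (U'): U=WGOW F=GGWY R=RYRR B=RBWB L=OYOO
After move 6 (R'): R=YRRR U=WWOR F=GGWW D=GGYY B=BBBB
After move 7 (R'): R=RRYR U=WBOB F=GWWR D=GGYW B=YBGB
Query: U face = WBOB

Answer: W B O B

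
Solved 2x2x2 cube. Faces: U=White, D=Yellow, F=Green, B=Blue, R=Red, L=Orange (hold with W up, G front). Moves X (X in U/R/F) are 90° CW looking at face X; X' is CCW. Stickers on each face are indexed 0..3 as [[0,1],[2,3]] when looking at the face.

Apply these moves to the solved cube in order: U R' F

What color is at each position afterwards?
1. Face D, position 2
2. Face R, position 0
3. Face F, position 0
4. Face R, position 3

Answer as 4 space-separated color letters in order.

After move 1 (U): U=WWWW F=RRGG R=BBRR B=OOBB L=GGOO
After move 2 (R'): R=BRBR U=WBWO F=RWGW D=YRYG B=YOYB
After move 3 (F): F=GRWW U=WBOG R=WROR D=BBYG L=GYOR
Query 1: D[2] = Y
Query 2: R[0] = W
Query 3: F[0] = G
Query 4: R[3] = R

Answer: Y W G R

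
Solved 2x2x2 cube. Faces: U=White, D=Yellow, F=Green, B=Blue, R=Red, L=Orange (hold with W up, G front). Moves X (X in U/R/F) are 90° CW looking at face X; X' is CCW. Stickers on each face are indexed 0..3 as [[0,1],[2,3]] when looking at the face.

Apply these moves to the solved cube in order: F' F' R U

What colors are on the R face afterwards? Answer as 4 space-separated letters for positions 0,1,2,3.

Answer: Y B R R

Derivation:
After move 1 (F'): F=GGGG U=WWRR R=YRYR D=OOYY L=OWOW
After move 2 (F'): F=GGGG U=WWYY R=OROR D=WWYY L=OROR
After move 3 (R): R=OORR U=WGYG F=GWGY D=WBYB B=YBWB
After move 4 (U): U=YWGG F=OOGY R=YBRR B=ORWB L=GWOR
Query: R face = YBRR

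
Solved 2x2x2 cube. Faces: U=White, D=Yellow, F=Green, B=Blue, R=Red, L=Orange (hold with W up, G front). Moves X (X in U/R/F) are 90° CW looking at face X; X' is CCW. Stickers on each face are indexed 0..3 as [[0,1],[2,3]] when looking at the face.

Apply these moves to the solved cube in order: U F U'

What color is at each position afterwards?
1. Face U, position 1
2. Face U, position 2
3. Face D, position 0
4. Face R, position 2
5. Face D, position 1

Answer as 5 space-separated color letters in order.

After move 1 (U): U=WWWW F=RRGG R=BBRR B=OOBB L=GGOO
After move 2 (F): F=GRGR U=WWOG R=WBWR D=RBYY L=GYOY
After move 3 (U'): U=WGWO F=GYGR R=GRWR B=WBBB L=OOOY
Query 1: U[1] = G
Query 2: U[2] = W
Query 3: D[0] = R
Query 4: R[2] = W
Query 5: D[1] = B

Answer: G W R W B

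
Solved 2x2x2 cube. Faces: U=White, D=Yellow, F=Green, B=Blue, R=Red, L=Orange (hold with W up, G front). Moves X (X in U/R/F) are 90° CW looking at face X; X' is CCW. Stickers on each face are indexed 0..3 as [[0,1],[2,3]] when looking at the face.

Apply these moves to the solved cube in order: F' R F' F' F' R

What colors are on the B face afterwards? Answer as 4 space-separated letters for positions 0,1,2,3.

Answer: W B G B

Derivation:
After move 1 (F'): F=GGGG U=WWRR R=YRYR D=OOYY L=OWOW
After move 2 (R): R=YYRR U=WGRG F=GOGY D=OBYB B=RBWB
After move 3 (F'): F=OYGG U=WGYR R=BYOR D=WWYB L=OGOR
After move 4 (F'): F=YGOG U=WGBO R=WYWR D=GRYB L=OROY
After move 5 (F'): F=GGYO U=WGWW R=RYGR D=RYYB L=OOOB
After move 6 (R): R=GRRY U=WGWO F=GYYB D=RWYR B=WBGB
Query: B face = WBGB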